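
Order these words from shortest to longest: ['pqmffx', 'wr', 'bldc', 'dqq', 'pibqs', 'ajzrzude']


Compute lengths:
  'pqmffx' has length 6
  'wr' has length 2
  'bldc' has length 4
  'dqq' has length 3
  'pibqs' has length 5
  'ajzrzude' has length 8
Lengths in increasing order: 2 < 3 < 4 < 5 < 6 < 8
Listing the words in that order gives the answer.
Final answer: ['wr', 'dqq', 'bldc', 'pibqs', 'pqmffx', 'ajzrzude']


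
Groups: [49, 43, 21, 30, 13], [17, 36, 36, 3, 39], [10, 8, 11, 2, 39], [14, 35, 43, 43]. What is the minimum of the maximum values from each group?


Find max of each group:
  Group 1: [49, 43, 21, 30, 13] -> max = 49
  Group 2: [17, 36, 36, 3, 39] -> max = 39
  Group 3: [10, 8, 11, 2, 39] -> max = 39
  Group 4: [14, 35, 43, 43] -> max = 43
Maxes: [49, 39, 39, 43]
Minimum of maxes = 39
Final answer: 39


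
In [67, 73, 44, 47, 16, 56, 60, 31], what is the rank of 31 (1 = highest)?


Sort descending: [73, 67, 60, 56, 47, 44, 31, 16]
Find 31 in the sorted list.
31 is at position 7.
Final answer: 7


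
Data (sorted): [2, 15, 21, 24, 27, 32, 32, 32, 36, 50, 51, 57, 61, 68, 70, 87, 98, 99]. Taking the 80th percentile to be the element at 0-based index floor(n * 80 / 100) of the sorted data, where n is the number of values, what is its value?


The dataset has n = 18 elements.
Index = floor(18 * 80 / 100) = floor(1440 / 100) = floor(14.4) = 14
Counting from index 0 in the sorted data, the element at index 14 is 70.
Final answer: 70


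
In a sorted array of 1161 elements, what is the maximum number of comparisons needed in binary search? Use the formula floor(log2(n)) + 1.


Binary search halves the search space each step.
Maximum comparisons = floor(log2(1161)) + 1
log2(1161) = 10.1812
floor(log2(1161)) = 10, so 10 + 1 = 11
Final answer: 11


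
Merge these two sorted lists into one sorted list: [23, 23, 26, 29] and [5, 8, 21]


List A: [23, 23, 26, 29]
List B: [5, 8, 21]
Repeatedly compare the front elements and take the smaller:
  23 vs 5 -> take 5
  23 vs 8 -> take 8
  23 vs 21 -> take 21
  B is exhausted; append the rest of A: [23, 23, 26, 29]
Final answer: [5, 8, 21, 23, 23, 26, 29]


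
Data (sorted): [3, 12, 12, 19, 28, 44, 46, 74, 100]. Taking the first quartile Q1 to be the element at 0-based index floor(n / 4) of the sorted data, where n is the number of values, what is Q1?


The list has n = 9 elements.
Q1 index = floor(9 / 4) = floor(2.25) = 2
Counting from index 0 in the sorted data, the element at index 2 is 12.
Final answer: 12


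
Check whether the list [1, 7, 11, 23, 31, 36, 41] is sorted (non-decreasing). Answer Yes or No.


Check consecutive pairs:
  1 <= 7? True
  7 <= 11? True
  11 <= 23? True
  23 <= 31? True
  31 <= 36? True
  36 <= 41? True
Every consecutive pair is in order, so the list is non-decreasing.
Final answer: Yes


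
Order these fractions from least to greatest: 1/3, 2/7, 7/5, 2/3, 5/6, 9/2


Convert to decimal for comparison:
  1/3 = 0.3333
  2/7 = 0.2857
  7/5 = 1.4
  2/3 = 0.6667
  5/6 = 0.8333
  9/2 = 4.5
Decimals in increasing order: 0.2857 < 0.3333 < 0.6667 < 0.8333 < 1.4 < 4.5
Writing each back as its fraction gives the sorted order.
Final answer: 2/7, 1/3, 2/3, 5/6, 7/5, 9/2


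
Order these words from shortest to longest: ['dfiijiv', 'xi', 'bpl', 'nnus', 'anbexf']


Compute lengths:
  'dfiijiv' has length 7
  'xi' has length 2
  'bpl' has length 3
  'nnus' has length 4
  'anbexf' has length 6
Lengths in increasing order: 2 < 3 < 4 < 6 < 7
Listing the words in that order gives the answer.
Final answer: ['xi', 'bpl', 'nnus', 'anbexf', 'dfiijiv']


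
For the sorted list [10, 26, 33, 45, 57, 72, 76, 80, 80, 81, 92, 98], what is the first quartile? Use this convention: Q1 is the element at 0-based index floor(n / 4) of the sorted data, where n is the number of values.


The list has n = 12 elements.
Q1 index = floor(12 / 4) = floor(3) = 3
Counting from index 0 in the sorted data, the element at index 3 is 45.
Final answer: 45


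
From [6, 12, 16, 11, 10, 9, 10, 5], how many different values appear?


List all unique values:
Distinct values: [5, 6, 9, 10, 11, 12, 16]
Count = 7
Final answer: 7


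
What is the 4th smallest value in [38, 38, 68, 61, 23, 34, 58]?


Sort ascending: [23, 34, 38, 38, 58, 61, 68]
The 4th element (1-indexed) is at index 3.
Value = 38
Final answer: 38


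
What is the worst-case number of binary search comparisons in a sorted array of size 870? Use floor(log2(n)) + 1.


Binary search halves the search space each step.
Maximum comparisons = floor(log2(870)) + 1
log2(870) = 9.7649
floor(log2(870)) = 9, so 9 + 1 = 10
Final answer: 10


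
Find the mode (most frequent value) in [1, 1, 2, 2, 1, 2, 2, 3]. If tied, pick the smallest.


Count the frequency of each value:
  1 appears 3 time(s)
  2 appears 4 time(s)
  3 appears 1 time(s)
Maximum frequency is 4.
Only 2 reaches that frequency, so it is the mode.
Final answer: 2


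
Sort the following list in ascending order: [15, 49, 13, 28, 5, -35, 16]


Original list: [15, 49, 13, 28, 5, -35, 16]
Repeatedly take the smallest remaining element:
  Remaining [15, 49, 13, 28, 5, -35, 16] -> smallest is -35
  Remaining [15, 49, 13, 28, 5, 16] -> smallest is 5
  Remaining [15, 49, 13, 28, 16] -> smallest is 13
  Remaining [15, 49, 28, 16] -> smallest is 15
  Remaining [49, 28, 16] -> smallest is 16
  Remaining [49, 28] -> smallest is 28
  Remaining [49] -> smallest is 49
Collecting the picks in order gives the sorted list.
Final answer: [-35, 5, 13, 15, 16, 28, 49]


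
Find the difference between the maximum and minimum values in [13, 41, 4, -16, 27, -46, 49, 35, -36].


Maximum value: 49
Minimum value: -46
Range = 49 - (-46) = 95
Final answer: 95


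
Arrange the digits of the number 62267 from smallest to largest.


The number 62267 has digits: 6, 2, 2, 6, 7
Sorted: 2, 2, 6, 6, 7
Joining the sorted digits gives the result.
Final answer: 22667


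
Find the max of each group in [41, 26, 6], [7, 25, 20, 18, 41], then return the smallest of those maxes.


Find max of each group:
  Group 1: [41, 26, 6] -> max = 41
  Group 2: [7, 25, 20, 18, 41] -> max = 41
Maxes: [41, 41]
Minimum of maxes = 41
Final answer: 41


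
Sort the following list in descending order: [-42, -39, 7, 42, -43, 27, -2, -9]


Original list: [-42, -39, 7, 42, -43, 27, -2, -9]
Repeatedly take the largest remaining element:
  Remaining [-42, -39, 7, 42, -43, 27, -2, -9] -> largest is 42
  Remaining [-42, -39, 7, -43, 27, -2, -9] -> largest is 27
  Remaining [-42, -39, 7, -43, -2, -9] -> largest is 7
  Remaining [-42, -39, -43, -2, -9] -> largest is -2
  Remaining [-42, -39, -43, -9] -> largest is -9
  Remaining [-42, -39, -43] -> largest is -39
  Remaining [-42, -43] -> largest is -42
  Remaining [-43] -> largest is -43
Collecting the picks in order gives the descending list.
Final answer: [42, 27, 7, -2, -9, -39, -42, -43]


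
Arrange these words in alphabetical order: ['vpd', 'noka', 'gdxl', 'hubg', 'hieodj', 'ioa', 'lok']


Compare strings character by character (the first differing letter decides):
  'gdxl' < 'hieodj' since 'g' < 'h' at position 1
  'hieodj' < 'hubg' since 'i' < 'u' at position 2
  'hubg' < 'ioa' since 'h' < 'i' at position 1
  'ioa' < 'lok' since 'i' < 'l' at position 1
  'lok' < 'noka' since 'l' < 'n' at position 1
  'noka' < 'vpd' since 'n' < 'v' at position 1
Chaining these comparisons gives the alphabetical order.
Final answer: ['gdxl', 'hieodj', 'hubg', 'ioa', 'lok', 'noka', 'vpd']


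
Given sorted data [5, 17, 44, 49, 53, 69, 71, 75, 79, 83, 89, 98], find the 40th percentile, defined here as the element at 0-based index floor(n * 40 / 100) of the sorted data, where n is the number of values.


The dataset has n = 12 elements.
Index = floor(12 * 40 / 100) = floor(480 / 100) = floor(4.8) = 4
Counting from index 0 in the sorted data, the element at index 4 is 53.
Final answer: 53


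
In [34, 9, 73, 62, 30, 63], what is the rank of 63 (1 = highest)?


Sort descending: [73, 63, 62, 34, 30, 9]
Find 63 in the sorted list.
63 is at position 2.
Final answer: 2


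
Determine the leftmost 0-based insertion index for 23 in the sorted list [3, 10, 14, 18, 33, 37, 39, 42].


List is sorted: [3, 10, 14, 18, 33, 37, 39, 42]
We need the leftmost position where 23 can be inserted, i.e. the first index whose element is >= 23 (or the end of the list if none is).
Binary search with low=0, high=8 (0-based indices):
  low=0, high=8, mid=4: a[4]=33 >= 23, so high = 4
  low=0, high=4, mid=2: a[2]=14 < 23, so low = 3
  low=3, high=4, mid=3: a[3]=18 < 23, so low = 4
Now low = high = 4, so the insertion index is 4.
Final answer: 4


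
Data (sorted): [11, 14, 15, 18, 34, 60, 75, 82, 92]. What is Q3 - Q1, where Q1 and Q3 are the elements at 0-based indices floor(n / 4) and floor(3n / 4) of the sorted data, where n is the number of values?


The data has n = 9 elements.
Q1 index = floor(9 / 4) = floor(2.25) = 2; Q3 index = floor(3 * 9 / 4) = floor(6.75) = 6
Q1 = element at index 2 = 15
Q3 = element at index 6 = 75
IQR = 75 - 15 = 60
Final answer: 60


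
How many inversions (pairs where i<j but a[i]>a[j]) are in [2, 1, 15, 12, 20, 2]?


For each element, count the later elements that are smaller than it:
  2 (index 0): smaller elements after it = [1] -> 1
  1 (index 1): smaller elements after it = [] -> 0
  15 (index 2): smaller elements after it = [12, 2] -> 2
  12 (index 3): smaller elements after it = [2] -> 1
  20 (index 4): smaller elements after it = [2] -> 1
Total inversions = 1 + 0 + 2 + 1 + 1 = 5
Final answer: 5


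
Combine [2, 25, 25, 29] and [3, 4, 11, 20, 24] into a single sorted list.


List A: [2, 25, 25, 29]
List B: [3, 4, 11, 20, 24]
Repeatedly compare the front elements and take the smaller:
  2 vs 3 -> take 2
  25 vs 3 -> take 3
  25 vs 4 -> take 4
  25 vs 11 -> take 11
  25 vs 20 -> take 20
  25 vs 24 -> take 24
  B is exhausted; append the rest of A: [25, 25, 29]
Final answer: [2, 3, 4, 11, 20, 24, 25, 25, 29]


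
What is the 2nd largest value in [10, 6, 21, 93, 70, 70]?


Sort descending: [93, 70, 70, 21, 10, 6]
The 2nd element (1-indexed) is at index 1.
Value = 70
Final answer: 70


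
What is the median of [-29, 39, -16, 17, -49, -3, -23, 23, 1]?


First, sort the list: [-49, -29, -23, -16, -3, 1, 17, 23, 39]
The list has 9 elements (odd count).
The middle index is 4 (0-based), and the element there is -3.
Final answer: -3


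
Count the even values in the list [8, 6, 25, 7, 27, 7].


Check each element:
  8 is even
  6 is even
  25 is odd
  7 is odd
  27 is odd
  7 is odd
Evens: [8, 6]
Count of evens = 2
Final answer: 2


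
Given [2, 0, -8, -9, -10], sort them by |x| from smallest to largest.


Compute absolute values:
  |2| = 2
  |0| = 0
  |-8| = 8
  |-9| = 9
  |-10| = 10
Absolute values in increasing order: 0 < 2 < 8 < 9 < 10
Listing the original numbers in that order gives the answer.
Final answer: [0, 2, -8, -9, -10]


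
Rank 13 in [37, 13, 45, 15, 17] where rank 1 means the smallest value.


Sort ascending: [13, 15, 17, 37, 45]
Find 13 in the sorted list.
13 is at position 1 (1-indexed).
Final answer: 1


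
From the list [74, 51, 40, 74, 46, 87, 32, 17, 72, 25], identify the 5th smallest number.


Sort ascending: [17, 25, 32, 40, 46, 51, 72, 74, 74, 87]
The 5th element (1-indexed) is at index 4.
Value = 46
Final answer: 46


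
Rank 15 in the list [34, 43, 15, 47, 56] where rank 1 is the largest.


Sort descending: [56, 47, 43, 34, 15]
Find 15 in the sorted list.
15 is at position 5.
Final answer: 5


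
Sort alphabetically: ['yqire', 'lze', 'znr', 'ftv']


Compare strings character by character (the first differing letter decides):
  'ftv' < 'lze' since 'f' < 'l' at position 1
  'lze' < 'yqire' since 'l' < 'y' at position 1
  'yqire' < 'znr' since 'y' < 'z' at position 1
Chaining these comparisons gives the alphabetical order.
Final answer: ['ftv', 'lze', 'yqire', 'znr']


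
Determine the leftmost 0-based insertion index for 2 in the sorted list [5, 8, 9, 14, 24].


List is sorted: [5, 8, 9, 14, 24]
We need the leftmost position where 2 can be inserted, i.e. the first index whose element is >= 2 (or the end of the list if none is).
Binary search with low=0, high=5 (0-based indices):
  low=0, high=5, mid=2: a[2]=9 >= 2, so high = 2
  low=0, high=2, mid=1: a[1]=8 >= 2, so high = 1
  low=0, high=1, mid=0: a[0]=5 >= 2, so high = 0
Now low = high = 0, so the insertion index is 0.
Final answer: 0


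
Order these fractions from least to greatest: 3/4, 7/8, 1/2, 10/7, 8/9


Convert to decimal for comparison:
  3/4 = 0.75
  7/8 = 0.875
  1/2 = 0.5
  10/7 = 1.4286
  8/9 = 0.8889
Decimals in increasing order: 0.5 < 0.75 < 0.875 < 0.8889 < 1.4286
Writing each back as its fraction gives the sorted order.
Final answer: 1/2, 3/4, 7/8, 8/9, 10/7


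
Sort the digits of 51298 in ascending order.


The number 51298 has digits: 5, 1, 2, 9, 8
Sorted: 1, 2, 5, 8, 9
Joining the sorted digits gives the result.
Final answer: 12589


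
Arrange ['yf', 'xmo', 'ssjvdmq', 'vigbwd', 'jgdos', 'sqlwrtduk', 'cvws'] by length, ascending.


Compute lengths:
  'yf' has length 2
  'xmo' has length 3
  'ssjvdmq' has length 7
  'vigbwd' has length 6
  'jgdos' has length 5
  'sqlwrtduk' has length 9
  'cvws' has length 4
Lengths in increasing order: 2 < 3 < 4 < 5 < 6 < 7 < 9
Listing the words in that order gives the answer.
Final answer: ['yf', 'xmo', 'cvws', 'jgdos', 'vigbwd', 'ssjvdmq', 'sqlwrtduk']


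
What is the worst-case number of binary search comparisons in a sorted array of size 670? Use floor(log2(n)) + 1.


Binary search halves the search space each step.
Maximum comparisons = floor(log2(670)) + 1
log2(670) = 9.388
floor(log2(670)) = 9, so 9 + 1 = 10
Final answer: 10


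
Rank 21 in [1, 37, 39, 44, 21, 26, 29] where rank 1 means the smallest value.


Sort ascending: [1, 21, 26, 29, 37, 39, 44]
Find 21 in the sorted list.
21 is at position 2 (1-indexed).
Final answer: 2


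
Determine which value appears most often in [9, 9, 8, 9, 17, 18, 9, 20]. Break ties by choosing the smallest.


Count the frequency of each value:
  8 appears 1 time(s)
  9 appears 4 time(s)
  17 appears 1 time(s)
  18 appears 1 time(s)
  20 appears 1 time(s)
Maximum frequency is 4.
Only 9 reaches that frequency, so it is the mode.
Final answer: 9


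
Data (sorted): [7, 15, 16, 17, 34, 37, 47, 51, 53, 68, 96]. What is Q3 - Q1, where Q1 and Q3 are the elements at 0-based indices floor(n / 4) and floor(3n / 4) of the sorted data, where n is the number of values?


The data has n = 11 elements.
Q1 index = floor(11 / 4) = floor(2.75) = 2; Q3 index = floor(3 * 11 / 4) = floor(8.25) = 8
Q1 = element at index 2 = 16
Q3 = element at index 8 = 53
IQR = 53 - 16 = 37
Final answer: 37


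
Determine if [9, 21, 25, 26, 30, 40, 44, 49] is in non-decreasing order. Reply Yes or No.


Check consecutive pairs:
  9 <= 21? True
  21 <= 25? True
  25 <= 26? True
  26 <= 30? True
  30 <= 40? True
  40 <= 44? True
  44 <= 49? True
Every consecutive pair is in order, so the list is non-decreasing.
Final answer: Yes


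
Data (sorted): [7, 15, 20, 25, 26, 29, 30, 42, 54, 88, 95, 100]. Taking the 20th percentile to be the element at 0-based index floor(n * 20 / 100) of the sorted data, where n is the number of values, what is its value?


The dataset has n = 12 elements.
Index = floor(12 * 20 / 100) = floor(240 / 100) = floor(2.4) = 2
Counting from index 0 in the sorted data, the element at index 2 is 20.
Final answer: 20


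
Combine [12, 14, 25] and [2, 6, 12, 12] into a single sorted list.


List A: [12, 14, 25]
List B: [2, 6, 12, 12]
Repeatedly compare the front elements and take the smaller:
  12 vs 2 -> take 2
  12 vs 6 -> take 6
  12 vs 12 -> take 12
  14 vs 12 -> take 12
  14 vs 12 -> take 12
  B is exhausted; append the rest of A: [14, 25]
Final answer: [2, 6, 12, 12, 12, 14, 25]


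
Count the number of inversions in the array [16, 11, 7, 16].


For each element, count the later elements that are smaller than it:
  16 (index 0): smaller elements after it = [11, 7] -> 2
  11 (index 1): smaller elements after it = [7] -> 1
  7 (index 2): smaller elements after it = [] -> 0
Total inversions = 2 + 1 + 0 = 3
Final answer: 3


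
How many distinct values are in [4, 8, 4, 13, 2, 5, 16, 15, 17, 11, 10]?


List all unique values:
Distinct values: [2, 4, 5, 8, 10, 11, 13, 15, 16, 17]
Count = 10
Final answer: 10


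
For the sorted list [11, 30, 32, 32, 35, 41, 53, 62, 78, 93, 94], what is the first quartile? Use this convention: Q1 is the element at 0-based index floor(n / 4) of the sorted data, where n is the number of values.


The list has n = 11 elements.
Q1 index = floor(11 / 4) = floor(2.75) = 2
Counting from index 0 in the sorted data, the element at index 2 is 32.
Final answer: 32


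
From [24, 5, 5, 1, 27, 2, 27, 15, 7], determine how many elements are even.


Check each element:
  24 is even
  5 is odd
  5 is odd
  1 is odd
  27 is odd
  2 is even
  27 is odd
  15 is odd
  7 is odd
Evens: [24, 2]
Count of evens = 2
Final answer: 2


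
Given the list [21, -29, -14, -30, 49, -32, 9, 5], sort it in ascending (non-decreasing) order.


Original list: [21, -29, -14, -30, 49, -32, 9, 5]
Repeatedly take the smallest remaining element:
  Remaining [21, -29, -14, -30, 49, -32, 9, 5] -> smallest is -32
  Remaining [21, -29, -14, -30, 49, 9, 5] -> smallest is -30
  Remaining [21, -29, -14, 49, 9, 5] -> smallest is -29
  Remaining [21, -14, 49, 9, 5] -> smallest is -14
  Remaining [21, 49, 9, 5] -> smallest is 5
  Remaining [21, 49, 9] -> smallest is 9
  Remaining [21, 49] -> smallest is 21
  Remaining [49] -> smallest is 49
Collecting the picks in order gives the sorted list.
Final answer: [-32, -30, -29, -14, 5, 9, 21, 49]


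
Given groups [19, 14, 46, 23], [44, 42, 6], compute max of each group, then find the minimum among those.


Find max of each group:
  Group 1: [19, 14, 46, 23] -> max = 46
  Group 2: [44, 42, 6] -> max = 44
Maxes: [46, 44]
Minimum of maxes = 44
Final answer: 44


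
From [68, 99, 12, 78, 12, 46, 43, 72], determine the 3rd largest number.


Sort descending: [99, 78, 72, 68, 46, 43, 12, 12]
The 3rd element (1-indexed) is at index 2.
Value = 72
Final answer: 72


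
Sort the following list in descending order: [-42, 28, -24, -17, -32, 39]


Original list: [-42, 28, -24, -17, -32, 39]
Repeatedly take the largest remaining element:
  Remaining [-42, 28, -24, -17, -32, 39] -> largest is 39
  Remaining [-42, 28, -24, -17, -32] -> largest is 28
  Remaining [-42, -24, -17, -32] -> largest is -17
  Remaining [-42, -24, -32] -> largest is -24
  Remaining [-42, -32] -> largest is -32
  Remaining [-42] -> largest is -42
Collecting the picks in order gives the descending list.
Final answer: [39, 28, -17, -24, -32, -42]


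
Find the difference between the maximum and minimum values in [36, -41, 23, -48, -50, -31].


Maximum value: 36
Minimum value: -50
Range = 36 - (-50) = 86
Final answer: 86


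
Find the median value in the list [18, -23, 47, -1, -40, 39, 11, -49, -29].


First, sort the list: [-49, -40, -29, -23, -1, 11, 18, 39, 47]
The list has 9 elements (odd count).
The middle index is 4 (0-based), and the element there is -1.
Final answer: -1


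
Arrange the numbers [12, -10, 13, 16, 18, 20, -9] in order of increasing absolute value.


Compute absolute values:
  |12| = 12
  |-10| = 10
  |13| = 13
  |16| = 16
  |18| = 18
  |20| = 20
  |-9| = 9
Absolute values in increasing order: 9 < 10 < 12 < 13 < 16 < 18 < 20
Listing the original numbers in that order gives the answer.
Final answer: [-9, -10, 12, 13, 16, 18, 20]


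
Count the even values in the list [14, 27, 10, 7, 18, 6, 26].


Check each element:
  14 is even
  27 is odd
  10 is even
  7 is odd
  18 is even
  6 is even
  26 is even
Evens: [14, 10, 18, 6, 26]
Count of evens = 5
Final answer: 5


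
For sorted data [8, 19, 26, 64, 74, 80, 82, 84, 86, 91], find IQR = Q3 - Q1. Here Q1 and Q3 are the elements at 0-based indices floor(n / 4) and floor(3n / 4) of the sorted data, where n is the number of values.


The data has n = 10 elements.
Q1 index = floor(10 / 4) = floor(2.5) = 2; Q3 index = floor(3 * 10 / 4) = floor(7.5) = 7
Q1 = element at index 2 = 26
Q3 = element at index 7 = 84
IQR = 84 - 26 = 58
Final answer: 58


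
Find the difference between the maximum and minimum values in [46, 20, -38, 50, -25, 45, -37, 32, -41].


Maximum value: 50
Minimum value: -41
Range = 50 - (-41) = 91
Final answer: 91


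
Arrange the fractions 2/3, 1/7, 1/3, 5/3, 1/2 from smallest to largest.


Convert to decimal for comparison:
  2/3 = 0.6667
  1/7 = 0.1429
  1/3 = 0.3333
  5/3 = 1.6667
  1/2 = 0.5
Decimals in increasing order: 0.1429 < 0.3333 < 0.5 < 0.6667 < 1.6667
Writing each back as its fraction gives the sorted order.
Final answer: 1/7, 1/3, 1/2, 2/3, 5/3


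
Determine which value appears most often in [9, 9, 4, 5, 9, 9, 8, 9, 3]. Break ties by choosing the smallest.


Count the frequency of each value:
  3 appears 1 time(s)
  4 appears 1 time(s)
  5 appears 1 time(s)
  8 appears 1 time(s)
  9 appears 5 time(s)
Maximum frequency is 5.
Only 9 reaches that frequency, so it is the mode.
Final answer: 9


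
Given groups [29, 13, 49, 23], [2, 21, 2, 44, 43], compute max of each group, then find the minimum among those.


Find max of each group:
  Group 1: [29, 13, 49, 23] -> max = 49
  Group 2: [2, 21, 2, 44, 43] -> max = 44
Maxes: [49, 44]
Minimum of maxes = 44
Final answer: 44


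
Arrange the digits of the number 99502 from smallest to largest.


The number 99502 has digits: 9, 9, 5, 0, 2
Sorted: 0, 2, 5, 9, 9
Joining the sorted digits gives the result.
Final answer: 02599


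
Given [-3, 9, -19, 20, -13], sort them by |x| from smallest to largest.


Compute absolute values:
  |-3| = 3
  |9| = 9
  |-19| = 19
  |20| = 20
  |-13| = 13
Absolute values in increasing order: 3 < 9 < 13 < 19 < 20
Listing the original numbers in that order gives the answer.
Final answer: [-3, 9, -13, -19, 20]


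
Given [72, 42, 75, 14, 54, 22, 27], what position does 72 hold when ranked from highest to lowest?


Sort descending: [75, 72, 54, 42, 27, 22, 14]
Find 72 in the sorted list.
72 is at position 2.
Final answer: 2


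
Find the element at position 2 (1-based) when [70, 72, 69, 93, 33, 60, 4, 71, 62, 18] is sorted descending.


Sort descending: [93, 72, 71, 70, 69, 62, 60, 33, 18, 4]
The 2nd element (1-indexed) is at index 1.
Value = 72
Final answer: 72


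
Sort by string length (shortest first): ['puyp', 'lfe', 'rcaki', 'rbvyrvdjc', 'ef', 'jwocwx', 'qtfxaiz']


Compute lengths:
  'puyp' has length 4
  'lfe' has length 3
  'rcaki' has length 5
  'rbvyrvdjc' has length 9
  'ef' has length 2
  'jwocwx' has length 6
  'qtfxaiz' has length 7
Lengths in increasing order: 2 < 3 < 4 < 5 < 6 < 7 < 9
Listing the words in that order gives the answer.
Final answer: ['ef', 'lfe', 'puyp', 'rcaki', 'jwocwx', 'qtfxaiz', 'rbvyrvdjc']


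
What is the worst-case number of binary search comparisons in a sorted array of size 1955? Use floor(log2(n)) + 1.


Binary search halves the search space each step.
Maximum comparisons = floor(log2(1955)) + 1
log2(1955) = 10.933
floor(log2(1955)) = 10, so 10 + 1 = 11
Final answer: 11


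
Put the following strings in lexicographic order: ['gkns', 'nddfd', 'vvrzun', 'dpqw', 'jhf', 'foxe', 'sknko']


Compare strings character by character (the first differing letter decides):
  'dpqw' < 'foxe' since 'd' < 'f' at position 1
  'foxe' < 'gkns' since 'f' < 'g' at position 1
  'gkns' < 'jhf' since 'g' < 'j' at position 1
  'jhf' < 'nddfd' since 'j' < 'n' at position 1
  'nddfd' < 'sknko' since 'n' < 's' at position 1
  'sknko' < 'vvrzun' since 's' < 'v' at position 1
Chaining these comparisons gives the alphabetical order.
Final answer: ['dpqw', 'foxe', 'gkns', 'jhf', 'nddfd', 'sknko', 'vvrzun']


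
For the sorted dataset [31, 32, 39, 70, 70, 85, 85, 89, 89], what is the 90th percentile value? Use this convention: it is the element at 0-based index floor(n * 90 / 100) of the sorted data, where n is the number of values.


The dataset has n = 9 elements.
Index = floor(9 * 90 / 100) = floor(810 / 100) = floor(8.1) = 8
Counting from index 0 in the sorted data, the element at index 8 is 89.
Final answer: 89


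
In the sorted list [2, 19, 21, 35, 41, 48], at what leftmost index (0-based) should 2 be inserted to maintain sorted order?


List is sorted: [2, 19, 21, 35, 41, 48]
We need the leftmost position where 2 can be inserted, i.e. the first index whose element is >= 2 (or the end of the list if none is).
Binary search with low=0, high=6 (0-based indices):
  low=0, high=6, mid=3: a[3]=35 >= 2, so high = 3
  low=0, high=3, mid=1: a[1]=19 >= 2, so high = 1
  low=0, high=1, mid=0: a[0]=2 >= 2, so high = 0
Now low = high = 0, so the insertion index is 0.
Final answer: 0


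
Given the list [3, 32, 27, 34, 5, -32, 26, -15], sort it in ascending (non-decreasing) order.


Original list: [3, 32, 27, 34, 5, -32, 26, -15]
Repeatedly take the smallest remaining element:
  Remaining [3, 32, 27, 34, 5, -32, 26, -15] -> smallest is -32
  Remaining [3, 32, 27, 34, 5, 26, -15] -> smallest is -15
  Remaining [3, 32, 27, 34, 5, 26] -> smallest is 3
  Remaining [32, 27, 34, 5, 26] -> smallest is 5
  Remaining [32, 27, 34, 26] -> smallest is 26
  Remaining [32, 27, 34] -> smallest is 27
  Remaining [32, 34] -> smallest is 32
  Remaining [34] -> smallest is 34
Collecting the picks in order gives the sorted list.
Final answer: [-32, -15, 3, 5, 26, 27, 32, 34]


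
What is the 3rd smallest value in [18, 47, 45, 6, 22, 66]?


Sort ascending: [6, 18, 22, 45, 47, 66]
The 3rd element (1-indexed) is at index 2.
Value = 22
Final answer: 22


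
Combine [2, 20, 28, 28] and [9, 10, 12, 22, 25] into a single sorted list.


List A: [2, 20, 28, 28]
List B: [9, 10, 12, 22, 25]
Repeatedly compare the front elements and take the smaller:
  2 vs 9 -> take 2
  20 vs 9 -> take 9
  20 vs 10 -> take 10
  20 vs 12 -> take 12
  20 vs 22 -> take 20
  28 vs 22 -> take 22
  28 vs 25 -> take 25
  B is exhausted; append the rest of A: [28, 28]
Final answer: [2, 9, 10, 12, 20, 22, 25, 28, 28]


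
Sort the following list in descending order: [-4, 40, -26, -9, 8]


Original list: [-4, 40, -26, -9, 8]
Repeatedly take the largest remaining element:
  Remaining [-4, 40, -26, -9, 8] -> largest is 40
  Remaining [-4, -26, -9, 8] -> largest is 8
  Remaining [-4, -26, -9] -> largest is -4
  Remaining [-26, -9] -> largest is -9
  Remaining [-26] -> largest is -26
Collecting the picks in order gives the descending list.
Final answer: [40, 8, -4, -9, -26]


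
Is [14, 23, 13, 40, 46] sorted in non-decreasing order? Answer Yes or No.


Check consecutive pairs:
  14 <= 23? True
  23 <= 13? False
  13 <= 40? True
  40 <= 46? True
1 consecutive pair(s) are out of order, so the list is not sorted.
Final answer: No


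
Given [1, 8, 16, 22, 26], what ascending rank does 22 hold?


Sort ascending: [1, 8, 16, 22, 26]
Find 22 in the sorted list.
22 is at position 4 (1-indexed).
Final answer: 4


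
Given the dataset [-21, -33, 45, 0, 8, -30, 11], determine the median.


First, sort the list: [-33, -30, -21, 0, 8, 11, 45]
The list has 7 elements (odd count).
The middle index is 3 (0-based), and the element there is 0.
Final answer: 0


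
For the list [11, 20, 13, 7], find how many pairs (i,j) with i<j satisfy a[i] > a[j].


For each element, count the later elements that are smaller than it:
  11 (index 0): smaller elements after it = [7] -> 1
  20 (index 1): smaller elements after it = [13, 7] -> 2
  13 (index 2): smaller elements after it = [7] -> 1
Total inversions = 1 + 2 + 1 = 4
Final answer: 4


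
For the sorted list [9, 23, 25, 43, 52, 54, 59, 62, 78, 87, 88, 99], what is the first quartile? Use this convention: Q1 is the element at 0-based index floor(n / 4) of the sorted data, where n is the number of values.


The list has n = 12 elements.
Q1 index = floor(12 / 4) = floor(3) = 3
Counting from index 0 in the sorted data, the element at index 3 is 43.
Final answer: 43


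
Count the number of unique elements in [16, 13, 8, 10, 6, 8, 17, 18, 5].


List all unique values:
Distinct values: [5, 6, 8, 10, 13, 16, 17, 18]
Count = 8
Final answer: 8


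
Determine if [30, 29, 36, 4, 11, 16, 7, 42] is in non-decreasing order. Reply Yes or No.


Check consecutive pairs:
  30 <= 29? False
  29 <= 36? True
  36 <= 4? False
  4 <= 11? True
  11 <= 16? True
  16 <= 7? False
  7 <= 42? True
3 consecutive pair(s) are out of order, so the list is not sorted.
Final answer: No


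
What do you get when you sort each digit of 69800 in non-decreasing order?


The number 69800 has digits: 6, 9, 8, 0, 0
Sorted: 0, 0, 6, 8, 9
Joining the sorted digits gives the result.
Final answer: 00689


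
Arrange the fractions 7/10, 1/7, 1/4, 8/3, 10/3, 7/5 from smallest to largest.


Convert to decimal for comparison:
  7/10 = 0.7
  1/7 = 0.1429
  1/4 = 0.25
  8/3 = 2.6667
  10/3 = 3.3333
  7/5 = 1.4
Decimals in increasing order: 0.1429 < 0.25 < 0.7 < 1.4 < 2.6667 < 3.3333
Writing each back as its fraction gives the sorted order.
Final answer: 1/7, 1/4, 7/10, 7/5, 8/3, 10/3


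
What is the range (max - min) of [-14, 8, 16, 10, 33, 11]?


Maximum value: 33
Minimum value: -14
Range = 33 - (-14) = 47
Final answer: 47


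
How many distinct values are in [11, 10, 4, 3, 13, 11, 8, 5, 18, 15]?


List all unique values:
Distinct values: [3, 4, 5, 8, 10, 11, 13, 15, 18]
Count = 9
Final answer: 9


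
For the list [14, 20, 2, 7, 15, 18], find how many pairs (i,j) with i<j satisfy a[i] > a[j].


For each element, count the later elements that are smaller than it:
  14 (index 0): smaller elements after it = [2, 7] -> 2
  20 (index 1): smaller elements after it = [2, 7, 15, 18] -> 4
  2 (index 2): smaller elements after it = [] -> 0
  7 (index 3): smaller elements after it = [] -> 0
  15 (index 4): smaller elements after it = [] -> 0
Total inversions = 2 + 4 + 0 + 0 + 0 = 6
Final answer: 6


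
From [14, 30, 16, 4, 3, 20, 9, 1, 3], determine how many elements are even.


Check each element:
  14 is even
  30 is even
  16 is even
  4 is even
  3 is odd
  20 is even
  9 is odd
  1 is odd
  3 is odd
Evens: [14, 30, 16, 4, 20]
Count of evens = 5
Final answer: 5


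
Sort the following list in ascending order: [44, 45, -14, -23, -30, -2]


Original list: [44, 45, -14, -23, -30, -2]
Repeatedly take the smallest remaining element:
  Remaining [44, 45, -14, -23, -30, -2] -> smallest is -30
  Remaining [44, 45, -14, -23, -2] -> smallest is -23
  Remaining [44, 45, -14, -2] -> smallest is -14
  Remaining [44, 45, -2] -> smallest is -2
  Remaining [44, 45] -> smallest is 44
  Remaining [45] -> smallest is 45
Collecting the picks in order gives the sorted list.
Final answer: [-30, -23, -14, -2, 44, 45]


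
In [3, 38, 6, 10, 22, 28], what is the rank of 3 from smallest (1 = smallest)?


Sort ascending: [3, 6, 10, 22, 28, 38]
Find 3 in the sorted list.
3 is at position 1 (1-indexed).
Final answer: 1


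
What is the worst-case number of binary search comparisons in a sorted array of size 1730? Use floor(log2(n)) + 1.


Binary search halves the search space each step.
Maximum comparisons = floor(log2(1730)) + 1
log2(1730) = 10.7566
floor(log2(1730)) = 10, so 10 + 1 = 11
Final answer: 11


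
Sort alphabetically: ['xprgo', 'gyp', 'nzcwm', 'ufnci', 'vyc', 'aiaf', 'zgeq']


Compare strings character by character (the first differing letter decides):
  'aiaf' < 'gyp' since 'a' < 'g' at position 1
  'gyp' < 'nzcwm' since 'g' < 'n' at position 1
  'nzcwm' < 'ufnci' since 'n' < 'u' at position 1
  'ufnci' < 'vyc' since 'u' < 'v' at position 1
  'vyc' < 'xprgo' since 'v' < 'x' at position 1
  'xprgo' < 'zgeq' since 'x' < 'z' at position 1
Chaining these comparisons gives the alphabetical order.
Final answer: ['aiaf', 'gyp', 'nzcwm', 'ufnci', 'vyc', 'xprgo', 'zgeq']


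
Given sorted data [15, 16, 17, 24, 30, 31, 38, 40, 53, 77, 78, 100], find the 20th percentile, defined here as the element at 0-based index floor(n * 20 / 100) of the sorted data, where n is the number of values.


The dataset has n = 12 elements.
Index = floor(12 * 20 / 100) = floor(240 / 100) = floor(2.4) = 2
Counting from index 0 in the sorted data, the element at index 2 is 17.
Final answer: 17


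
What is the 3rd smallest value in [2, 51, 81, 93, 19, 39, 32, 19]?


Sort ascending: [2, 19, 19, 32, 39, 51, 81, 93]
The 3rd element (1-indexed) is at index 2.
Value = 19
Final answer: 19


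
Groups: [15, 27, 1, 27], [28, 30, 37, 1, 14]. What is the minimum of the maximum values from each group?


Find max of each group:
  Group 1: [15, 27, 1, 27] -> max = 27
  Group 2: [28, 30, 37, 1, 14] -> max = 37
Maxes: [27, 37]
Minimum of maxes = 27
Final answer: 27


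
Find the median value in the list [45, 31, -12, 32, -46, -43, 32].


First, sort the list: [-46, -43, -12, 31, 32, 32, 45]
The list has 7 elements (odd count).
The middle index is 3 (0-based), and the element there is 31.
Final answer: 31


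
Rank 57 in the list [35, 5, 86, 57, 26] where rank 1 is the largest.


Sort descending: [86, 57, 35, 26, 5]
Find 57 in the sorted list.
57 is at position 2.
Final answer: 2


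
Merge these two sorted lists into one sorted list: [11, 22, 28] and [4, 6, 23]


List A: [11, 22, 28]
List B: [4, 6, 23]
Repeatedly compare the front elements and take the smaller:
  11 vs 4 -> take 4
  11 vs 6 -> take 6
  11 vs 23 -> take 11
  22 vs 23 -> take 22
  28 vs 23 -> take 23
  B is exhausted; append the rest of A: [28]
Final answer: [4, 6, 11, 22, 23, 28]


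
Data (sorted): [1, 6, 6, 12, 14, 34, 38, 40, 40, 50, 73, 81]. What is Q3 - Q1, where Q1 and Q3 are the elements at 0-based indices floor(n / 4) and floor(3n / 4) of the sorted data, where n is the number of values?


The data has n = 12 elements.
Q1 index = floor(12 / 4) = floor(3) = 3; Q3 index = floor(3 * 12 / 4) = floor(9) = 9
Q1 = element at index 3 = 12
Q3 = element at index 9 = 50
IQR = 50 - 12 = 38
Final answer: 38


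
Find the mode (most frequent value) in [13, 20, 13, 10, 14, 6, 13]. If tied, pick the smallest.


Count the frequency of each value:
  6 appears 1 time(s)
  10 appears 1 time(s)
  13 appears 3 time(s)
  14 appears 1 time(s)
  20 appears 1 time(s)
Maximum frequency is 3.
Only 13 reaches that frequency, so it is the mode.
Final answer: 13


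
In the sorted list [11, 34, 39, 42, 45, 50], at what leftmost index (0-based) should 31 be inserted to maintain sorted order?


List is sorted: [11, 34, 39, 42, 45, 50]
We need the leftmost position where 31 can be inserted, i.e. the first index whose element is >= 31 (or the end of the list if none is).
Binary search with low=0, high=6 (0-based indices):
  low=0, high=6, mid=3: a[3]=42 >= 31, so high = 3
  low=0, high=3, mid=1: a[1]=34 >= 31, so high = 1
  low=0, high=1, mid=0: a[0]=11 < 31, so low = 1
Now low = high = 1, so the insertion index is 1.
Final answer: 1


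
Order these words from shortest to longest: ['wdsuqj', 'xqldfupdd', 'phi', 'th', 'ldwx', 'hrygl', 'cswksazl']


Compute lengths:
  'wdsuqj' has length 6
  'xqldfupdd' has length 9
  'phi' has length 3
  'th' has length 2
  'ldwx' has length 4
  'hrygl' has length 5
  'cswksazl' has length 8
Lengths in increasing order: 2 < 3 < 4 < 5 < 6 < 8 < 9
Listing the words in that order gives the answer.
Final answer: ['th', 'phi', 'ldwx', 'hrygl', 'wdsuqj', 'cswksazl', 'xqldfupdd']


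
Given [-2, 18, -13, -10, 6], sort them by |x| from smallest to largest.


Compute absolute values:
  |-2| = 2
  |18| = 18
  |-13| = 13
  |-10| = 10
  |6| = 6
Absolute values in increasing order: 2 < 6 < 10 < 13 < 18
Listing the original numbers in that order gives the answer.
Final answer: [-2, 6, -10, -13, 18]


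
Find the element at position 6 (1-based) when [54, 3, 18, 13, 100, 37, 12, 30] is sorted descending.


Sort descending: [100, 54, 37, 30, 18, 13, 12, 3]
The 6th element (1-indexed) is at index 5.
Value = 13
Final answer: 13


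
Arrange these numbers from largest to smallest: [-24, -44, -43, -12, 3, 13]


Original list: [-24, -44, -43, -12, 3, 13]
Repeatedly take the largest remaining element:
  Remaining [-24, -44, -43, -12, 3, 13] -> largest is 13
  Remaining [-24, -44, -43, -12, 3] -> largest is 3
  Remaining [-24, -44, -43, -12] -> largest is -12
  Remaining [-24, -44, -43] -> largest is -24
  Remaining [-44, -43] -> largest is -43
  Remaining [-44] -> largest is -44
Collecting the picks in order gives the descending list.
Final answer: [13, 3, -12, -24, -43, -44]


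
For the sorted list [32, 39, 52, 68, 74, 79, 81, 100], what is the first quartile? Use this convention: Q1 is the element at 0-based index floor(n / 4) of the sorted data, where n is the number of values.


The list has n = 8 elements.
Q1 index = floor(8 / 4) = floor(2) = 2
Counting from index 0 in the sorted data, the element at index 2 is 52.
Final answer: 52


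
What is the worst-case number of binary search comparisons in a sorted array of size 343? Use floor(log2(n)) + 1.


Binary search halves the search space each step.
Maximum comparisons = floor(log2(343)) + 1
log2(343) = 8.4221
floor(log2(343)) = 8, so 8 + 1 = 9
Final answer: 9


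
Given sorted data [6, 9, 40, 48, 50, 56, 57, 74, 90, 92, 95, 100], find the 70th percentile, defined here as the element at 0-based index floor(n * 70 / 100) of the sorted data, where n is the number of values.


The dataset has n = 12 elements.
Index = floor(12 * 70 / 100) = floor(840 / 100) = floor(8.4) = 8
Counting from index 0 in the sorted data, the element at index 8 is 90.
Final answer: 90


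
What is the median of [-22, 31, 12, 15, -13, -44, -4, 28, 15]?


First, sort the list: [-44, -22, -13, -4, 12, 15, 15, 28, 31]
The list has 9 elements (odd count).
The middle index is 4 (0-based), and the element there is 12.
Final answer: 12


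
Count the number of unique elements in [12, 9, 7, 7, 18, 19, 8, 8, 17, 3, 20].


List all unique values:
Distinct values: [3, 7, 8, 9, 12, 17, 18, 19, 20]
Count = 9
Final answer: 9


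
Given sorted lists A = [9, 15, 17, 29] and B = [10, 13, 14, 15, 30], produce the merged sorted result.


List A: [9, 15, 17, 29]
List B: [10, 13, 14, 15, 30]
Repeatedly compare the front elements and take the smaller:
  9 vs 10 -> take 9
  15 vs 10 -> take 10
  15 vs 13 -> take 13
  15 vs 14 -> take 14
  15 vs 15 -> take 15
  17 vs 15 -> take 15
  17 vs 30 -> take 17
  29 vs 30 -> take 29
  A is exhausted; append the rest of B: [30]
Final answer: [9, 10, 13, 14, 15, 15, 17, 29, 30]


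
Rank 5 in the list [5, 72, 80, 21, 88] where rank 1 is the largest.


Sort descending: [88, 80, 72, 21, 5]
Find 5 in the sorted list.
5 is at position 5.
Final answer: 5


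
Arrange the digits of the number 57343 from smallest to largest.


The number 57343 has digits: 5, 7, 3, 4, 3
Sorted: 3, 3, 4, 5, 7
Joining the sorted digits gives the result.
Final answer: 33457


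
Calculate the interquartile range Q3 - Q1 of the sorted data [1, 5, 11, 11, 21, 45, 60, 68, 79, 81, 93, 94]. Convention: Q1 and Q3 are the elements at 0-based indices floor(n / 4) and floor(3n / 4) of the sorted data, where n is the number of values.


The data has n = 12 elements.
Q1 index = floor(12 / 4) = floor(3) = 3; Q3 index = floor(3 * 12 / 4) = floor(9) = 9
Q1 = element at index 3 = 11
Q3 = element at index 9 = 81
IQR = 81 - 11 = 70
Final answer: 70


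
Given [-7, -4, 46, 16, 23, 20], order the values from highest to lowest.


Original list: [-7, -4, 46, 16, 23, 20]
Repeatedly take the largest remaining element:
  Remaining [-7, -4, 46, 16, 23, 20] -> largest is 46
  Remaining [-7, -4, 16, 23, 20] -> largest is 23
  Remaining [-7, -4, 16, 20] -> largest is 20
  Remaining [-7, -4, 16] -> largest is 16
  Remaining [-7, -4] -> largest is -4
  Remaining [-7] -> largest is -7
Collecting the picks in order gives the descending list.
Final answer: [46, 23, 20, 16, -4, -7]
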